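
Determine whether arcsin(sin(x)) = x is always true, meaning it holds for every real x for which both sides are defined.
Claim: arcsin(sin(x)) = x.
Test a specific point where both sides are defined: x = 3π/4.
LHS = arcsin(sin(x)) ≈ 0.7854
RHS = x ≈ 2.3562
Since 0.7854 ≠ 2.3562, the equation fails at this point, so it cannot hold for every real x for which both sides are defined.
arcsin only returns values in [-π/2, π/2], so arcsin(sin(x)) = x holds only for x in that interval, not for all real x.

Conclusion: No, this is NOT an identity.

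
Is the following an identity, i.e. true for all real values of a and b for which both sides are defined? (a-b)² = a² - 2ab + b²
Claim: (a-b)² = a² - 2ab + b².
Reasoning: Expand: (a-b)² = (a-b)(a-b) = a·a - a·b - b·a + b·b = a² - 2ab + b².
So the two sides agree for all real values of a and b for which both sides are defined.

Conclusion: Yes, this is an identity.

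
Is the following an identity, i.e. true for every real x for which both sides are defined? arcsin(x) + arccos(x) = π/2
Claim: arcsin(x) + arccos(x) = π/2.
Reasoning: Both sides are defined for -1 ≤ x ≤ 1. Let θ = arcsin(x), so sin θ = x and θ ∈ [-π/2, π/2]. Then cos(π/2 - θ) = sin θ = x and π/2 - θ ∈ [0, π], which is exactly the range of arccos, so arccos(x) = π/2 - θ. Adding: arcsin(x) + arccos(x) = θ + (π/2 - θ) = π/2.
So the two sides agree for every real x for which both sides are defined.

Conclusion: Yes, this is an identity.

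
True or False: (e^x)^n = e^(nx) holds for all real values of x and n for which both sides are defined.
True.

Claim: (e^x)^n = e^(nx).
Reasoning: e^x is a positive real number, and for a positive base B and real exponent n, B^n = e^(n·ln B). With B = e^x, ln B = x, so (e^x)^n = e^(n·x).
So the two sides agree for all real values of x and n for which both sides are defined.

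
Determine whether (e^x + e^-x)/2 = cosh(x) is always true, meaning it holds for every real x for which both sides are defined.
Claim: (e^x + e^-x)/2 = cosh(x).
Reasoning: This is exactly the definition of the hyperbolic cosine: cosh(x) := (e^x + e^-x)/2.
So the two sides agree for every real x for which both sides are defined.

Conclusion: Yes, this is an identity.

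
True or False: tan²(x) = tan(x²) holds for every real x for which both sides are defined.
Claim: tan²(x) = tan(x²).
Test a specific point where both sides are defined: x = 2π/3.
LHS = tan²(x) ≈ 3.0000
RHS = tan(x²) ≈ 2.9590
Since 3.0000 ≠ 2.9590, the equation fails at this point, so it cannot hold for every real x for which both sides are defined.
tan²(x) means (tan x)², squaring the output; tan(x²) squares the input. These are different functions.

Conclusion: False.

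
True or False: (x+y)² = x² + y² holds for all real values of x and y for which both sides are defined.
Claim: (x+y)² = x² + y².
Test a specific point where both sides are defined: x = -1, y = 1/2.
LHS = (x+y)² ≈ 0.2500
RHS = x² + y² ≈ 1.2500
Since 0.2500 ≠ 1.2500, the equation fails at this point, so it cannot hold for all real values of x and y for which both sides are defined.
The correct expansion is (x+y)² = x² + 2xy + y²; the cross term 2xy is missing.

Conclusion: False.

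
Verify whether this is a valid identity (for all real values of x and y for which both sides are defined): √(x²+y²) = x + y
No, this is NOT an identity.

Claim: √(x²+y²) = x + y.
Test a specific point where both sides are defined: x = 3, y = 1/2.
LHS = √(x²+y²) ≈ 3.0414
RHS = x + y ≈ 3.5000
Since 3.0414 ≠ 3.5000, the equation fails at this point, so it cannot hold for all real values of x and y for which both sides are defined.
(x+y)² = x² + 2xy + y², not x² + y², so the square root does not split this way.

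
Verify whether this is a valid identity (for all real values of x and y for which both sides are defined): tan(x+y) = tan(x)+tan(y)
Claim: tan(x+y) = tan(x)+tan(y).
Test a specific point where both sides are defined: x = 3π/4, y = 2π/3.
LHS = tan(x+y) ≈ 3.7321
RHS = tan(x)+tan(y) ≈ -2.7321
Since 3.7321 ≠ -2.7321, the equation fails at this point, so it cannot hold for all real values of x and y for which both sides are defined.
The correct formula is tan(x+y) = (tan(x) + tan(y))/(1 - tan(x)tan(y)).

Conclusion: No, this is NOT an identity.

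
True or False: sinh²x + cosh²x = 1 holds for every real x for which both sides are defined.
False.

Claim: sinh²x + cosh²x = 1.
Test a specific point where both sides are defined: x = 3/2.
LHS = sinh²x + cosh²x ≈ 10.0677
RHS = 1 ≈ 1.0000
Since 10.0677 ≠ 1.0000, the equation fails at this point, so it cannot hold for every real x for which both sides are defined.
The correct hyperbolic identity is cosh²x - sinh²x = 1 (a difference); the sum sinh²x + cosh²x equals cosh(2x).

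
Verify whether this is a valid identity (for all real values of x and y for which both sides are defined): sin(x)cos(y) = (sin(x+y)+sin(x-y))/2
Claim: sin(x)cos(y) = (sin(x+y)+sin(x-y))/2.
Reasoning: sin(x+y) = sin(x)cos(y) + cos(x)sin(y) and sin(x-y) = sin(x)cos(y) - cos(x)sin(y). Adding, sin(x+y) + sin(x-y) = 2sin(x)cos(y); divide by 2.
So the two sides agree for all real values of x and y for which both sides are defined.

Conclusion: Yes, this is an identity.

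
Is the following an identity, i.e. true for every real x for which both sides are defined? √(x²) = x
Claim: √(x²) = x.
Test a specific point where both sides are defined: x = -1.
LHS = √(x²) ≈ 1.0000
RHS = x ≈ -1.0000
Since 1.0000 ≠ -1.0000, the equation fails at this point, so it cannot hold for every real x for which both sides are defined.
√(x²) = |x|, which differs from x whenever x < 0 (both sides are defined for every real x).

Conclusion: No, this is NOT an identity.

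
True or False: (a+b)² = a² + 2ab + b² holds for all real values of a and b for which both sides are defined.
Claim: (a+b)² = a² + 2ab + b².
Reasoning: Expand: (a+b)² = (a+b)(a+b) = a·a + a·b + b·a + b·b = a² + 2ab + b².
So the two sides agree for all real values of a and b for which both sides are defined.

Conclusion: True.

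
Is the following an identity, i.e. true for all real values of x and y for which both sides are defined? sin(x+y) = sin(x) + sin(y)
Claim: sin(x+y) = sin(x) + sin(y).
Test a specific point where both sides are defined: x = 3π/4, y = π/3.
LHS = sin(x+y) ≈ -0.2588
RHS = sin(x) + sin(y) ≈ 1.5731
Since -0.2588 ≠ 1.5731, the equation fails at this point, so it cannot hold for all real values of x and y for which both sides are defined.
The correct expansion is sin(x+y) = sin(x)cos(y) + cos(x)sin(y); sine is not additive.

Conclusion: No, this is NOT an identity.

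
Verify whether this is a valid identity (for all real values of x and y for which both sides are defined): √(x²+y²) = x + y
No, this is NOT an identity.

Claim: √(x²+y²) = x + y.
Test a specific point where both sides are defined: x = 2, y = 2.
LHS = √(x²+y²) ≈ 2.8284
RHS = x + y ≈ 4.0000
Since 2.8284 ≠ 4.0000, the equation fails at this point, so it cannot hold for all real values of x and y for which both sides are defined.
(x+y)² = x² + 2xy + y², not x² + y², so the square root does not split this way.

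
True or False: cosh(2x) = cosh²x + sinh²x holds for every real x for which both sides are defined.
True.

Claim: cosh(2x) = cosh²x + sinh²x.
Reasoning: cosh²x = (e^(2x) + 2 + e^(-2x))/4 and sinh²x = (e^(2x) - 2 + e^(-2x))/4. Adding gives (2e^(2x) + 2e^(-2x))/4 = (e^(2x) + e^(-2x))/2 = cosh(2x).
So the two sides agree for every real x for which both sides are defined.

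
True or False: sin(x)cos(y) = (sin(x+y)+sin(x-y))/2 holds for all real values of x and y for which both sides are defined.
Claim: sin(x)cos(y) = (sin(x+y)+sin(x-y))/2.
Reasoning: sin(x+y) = sin(x)cos(y) + cos(x)sin(y) and sin(x-y) = sin(x)cos(y) - cos(x)sin(y). Adding, sin(x+y) + sin(x-y) = 2sin(x)cos(y); divide by 2.
So the two sides agree for all real values of x and y for which both sides are defined.

Conclusion: True.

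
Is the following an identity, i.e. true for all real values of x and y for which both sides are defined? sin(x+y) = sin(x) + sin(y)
No, this is NOT an identity.

Claim: sin(x+y) = sin(x) + sin(y).
Test a specific point where both sides are defined: x = π/3, y = -π/4.
LHS = sin(x+y) ≈ 0.2588
RHS = sin(x) + sin(y) ≈ 0.1589
Since 0.2588 ≠ 0.1589, the equation fails at this point, so it cannot hold for all real values of x and y for which both sides are defined.
The correct expansion is sin(x+y) = sin(x)cos(y) + cos(x)sin(y); sine is not additive.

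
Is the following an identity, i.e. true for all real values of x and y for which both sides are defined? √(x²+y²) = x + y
No, this is NOT an identity.

Claim: √(x²+y²) = x + y.
Test a specific point where both sides are defined: x = 4, y = 4.
LHS = √(x²+y²) ≈ 5.6569
RHS = x + y ≈ 8.0000
Since 5.6569 ≠ 8.0000, the equation fails at this point, so it cannot hold for all real values of x and y for which both sides are defined.
(x+y)² = x² + 2xy + y², not x² + y², so the square root does not split this way.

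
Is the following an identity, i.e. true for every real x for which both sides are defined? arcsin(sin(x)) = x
No, this is NOT an identity.

Claim: arcsin(sin(x)) = x.
Test a specific point where both sides are defined: x = 2π/3.
LHS = arcsin(sin(x)) ≈ 1.0472
RHS = x ≈ 2.0944
Since 1.0472 ≠ 2.0944, the equation fails at this point, so it cannot hold for every real x for which both sides are defined.
arcsin only returns values in [-π/2, π/2], so arcsin(sin(x)) = x holds only for x in that interval, not for all real x.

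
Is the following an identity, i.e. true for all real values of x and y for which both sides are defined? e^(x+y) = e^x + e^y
Claim: e^(x+y) = e^x + e^y.
Test a specific point where both sides are defined: x = 3/2, y = 3.
LHS = e^(x+y) ≈ 90.0171
RHS = e^x + e^y ≈ 24.5672
Since 90.0171 ≠ 24.5672, the equation fails at this point, so it cannot hold for all real values of x and y for which both sides are defined.
The correct rule is e^(x+y) = e^x · e^y (a product, not a sum).

Conclusion: No, this is NOT an identity.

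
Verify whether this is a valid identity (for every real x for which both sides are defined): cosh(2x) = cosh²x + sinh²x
Yes, this is an identity.

Claim: cosh(2x) = cosh²x + sinh²x.
Reasoning: cosh²x = (e^(2x) + 2 + e^(-2x))/4 and sinh²x = (e^(2x) - 2 + e^(-2x))/4. Adding gives (2e^(2x) + 2e^(-2x))/4 = (e^(2x) + e^(-2x))/2 = cosh(2x).
So the two sides agree for every real x for which both sides are defined.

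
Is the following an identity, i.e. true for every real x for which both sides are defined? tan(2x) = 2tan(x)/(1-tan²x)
Claim: tan(2x) = 2tan(x)/(1-tan²x).
Reasoning: tan(2x) = sin(2x)/cos(2x) = 2sin(x)cos(x) / (cos²x - sin²x). Divide numerator and denominator by cos²x: 2tan(x) / (1 - tan²x).
So the two sides agree for every real x for which both sides are defined.

Conclusion: Yes, this is an identity.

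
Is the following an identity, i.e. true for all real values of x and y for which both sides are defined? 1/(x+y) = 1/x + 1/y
No, this is NOT an identity.

Claim: 1/(x+y) = 1/x + 1/y.
Test a specific point where both sides are defined: x = -2, y = -2.
LHS = 1/(x+y) ≈ -0.2500
RHS = 1/x + 1/y ≈ -1.0000
Since -0.2500 ≠ -1.0000, the equation fails at this point, so it cannot hold for all real values of x and y for which both sides are defined.
1/x + 1/y = (x+y)/(xy), which is not 1/(x+y).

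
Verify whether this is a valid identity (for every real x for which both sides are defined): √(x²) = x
No, this is NOT an identity.

Claim: √(x²) = x.
Test a specific point where both sides are defined: x = -3.
LHS = √(x²) ≈ 3.0000
RHS = x ≈ -3.0000
Since 3.0000 ≠ -3.0000, the equation fails at this point, so it cannot hold for every real x for which both sides are defined.
√(x²) = |x|, which differs from x whenever x < 0 (both sides are defined for every real x).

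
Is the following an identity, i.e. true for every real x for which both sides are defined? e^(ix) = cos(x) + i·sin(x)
Claim: e^(ix) = cos(x) + i·sin(x).
Reasoning: Euler's formula. Expand e^(ix) = Σ (ix)^k / k!. Since i² = -1, the even-k terms are Σ (-1)^m x^(2m)/(2m)! = cos(x) and the odd-k terms are i · Σ (-1)^m x^(2m+1)/(2m+1)! = i·sin(x).
So the two sides agree for every real x for which both sides are defined.

Conclusion: Yes, this is an identity.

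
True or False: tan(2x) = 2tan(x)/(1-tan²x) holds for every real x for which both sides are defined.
Claim: tan(2x) = 2tan(x)/(1-tan²x).
Reasoning: tan(2x) = sin(2x)/cos(2x) = 2sin(x)cos(x) / (cos²x - sin²x). Divide numerator and denominator by cos²x: 2tan(x) / (1 - tan²x).
So the two sides agree for every real x for which both sides are defined.

Conclusion: True.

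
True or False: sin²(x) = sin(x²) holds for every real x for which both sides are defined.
Claim: sin²(x) = sin(x²).
Test a specific point where both sides are defined: x = 2π/3.
LHS = sin²(x) ≈ 0.7500
RHS = sin(x²) ≈ -0.9474
Since 0.7500 ≠ -0.9474, the equation fails at this point, so it cannot hold for every real x for which both sides are defined.
sin²(x) means (sin x)², squaring the output; sin(x²) squares the input. These are different functions.

Conclusion: False.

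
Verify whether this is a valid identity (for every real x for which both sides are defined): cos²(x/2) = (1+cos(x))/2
Claim: cos²(x/2) = (1+cos(x))/2.
Reasoning: Use cos(2θ) = 2cos²θ - 1 with θ = x/2: cos(x) = 2cos²(x/2) - 1. Solving for cos²(x/2) gives (1 + cos(x))/2.
So the two sides agree for every real x for which both sides are defined.

Conclusion: Yes, this is an identity.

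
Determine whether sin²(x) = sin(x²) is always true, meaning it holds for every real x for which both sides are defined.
No, this is NOT an identity.

Claim: sin²(x) = sin(x²).
Test a specific point where both sides are defined: x = -π/4.
LHS = sin²(x) ≈ 0.5000
RHS = sin(x²) ≈ 0.5785
Since 0.5000 ≠ 0.5785, the equation fails at this point, so it cannot hold for every real x for which both sides are defined.
sin²(x) means (sin x)², squaring the output; sin(x²) squares the input. These are different functions.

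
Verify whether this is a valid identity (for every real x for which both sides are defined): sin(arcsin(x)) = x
Yes, this is an identity.

Claim: sin(arcsin(x)) = x.
Reasoning: For -1 ≤ x ≤ 1 (where arcsin is defined), arcsin(x) is by definition an angle whose sine equals x. Taking the sine of that angle returns x. (Note the other order, arcsin(sin x) = x, is NOT an identity.)
So the two sides agree for every real x for which both sides are defined.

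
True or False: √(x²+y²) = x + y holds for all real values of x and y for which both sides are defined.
Claim: √(x²+y²) = x + y.
Test a specific point where both sides are defined: x = 4, y = 4.
LHS = √(x²+y²) ≈ 5.6569
RHS = x + y ≈ 8.0000
Since 5.6569 ≠ 8.0000, the equation fails at this point, so it cannot hold for all real values of x and y for which both sides are defined.
(x+y)² = x² + 2xy + y², not x² + y², so the square root does not split this way.

Conclusion: False.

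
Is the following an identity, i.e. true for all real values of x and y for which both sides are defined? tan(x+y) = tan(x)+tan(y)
Claim: tan(x+y) = tan(x)+tan(y).
Test a specific point where both sides are defined: x = π/4, y = π/6.
LHS = tan(x+y) ≈ 3.7321
RHS = tan(x)+tan(y) ≈ 1.5774
Since 3.7321 ≠ 1.5774, the equation fails at this point, so it cannot hold for all real values of x and y for which both sides are defined.
The correct formula is tan(x+y) = (tan(x) + tan(y))/(1 - tan(x)tan(y)).

Conclusion: No, this is NOT an identity.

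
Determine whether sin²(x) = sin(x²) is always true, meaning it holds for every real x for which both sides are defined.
Claim: sin²(x) = sin(x²).
Test a specific point where both sides are defined: x = 2π/3.
LHS = sin²(x) ≈ 0.7500
RHS = sin(x²) ≈ -0.9474
Since 0.7500 ≠ -0.9474, the equation fails at this point, so it cannot hold for every real x for which both sides are defined.
sin²(x) means (sin x)², squaring the output; sin(x²) squares the input. These are different functions.

Conclusion: No, this is NOT an identity.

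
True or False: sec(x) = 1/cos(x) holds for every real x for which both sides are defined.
Claim: sec(x) = 1/cos(x).
Reasoning: sec(x) is by definition the reciprocal of cos(x), wherever cos(x) ≠ 0.
So the two sides agree for every real x for which both sides are defined.

Conclusion: True.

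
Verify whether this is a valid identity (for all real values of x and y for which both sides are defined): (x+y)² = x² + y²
No, this is NOT an identity.

Claim: (x+y)² = x² + y².
Test a specific point where both sides are defined: x = 3/2, y = 1/2.
LHS = (x+y)² ≈ 4.0000
RHS = x² + y² ≈ 2.5000
Since 4.0000 ≠ 2.5000, the equation fails at this point, so it cannot hold for all real values of x and y for which both sides are defined.
The correct expansion is (x+y)² = x² + 2xy + y²; the cross term 2xy is missing.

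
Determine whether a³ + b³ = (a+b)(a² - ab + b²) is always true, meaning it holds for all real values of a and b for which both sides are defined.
Yes, this is an identity.

Claim: a³ + b³ = (a+b)(a² - ab + b²).
Reasoning: Expand the right side: (a+b)(a² - ab + b²) = a³ - a²b + ab² + a²b - ab² + b³ = a³ + b³ (the middle terms cancel in pairs).
So the two sides agree for all real values of a and b for which both sides are defined.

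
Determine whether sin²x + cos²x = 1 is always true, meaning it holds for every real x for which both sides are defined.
Claim: sin²x + cos²x = 1.
Reasoning: The point (cos x, sin x) lies on the unit circle X² + Y² = 1, so cos²x + sin²x = 1 for every real x.
So the two sides agree for every real x for which both sides are defined.

Conclusion: Yes, this is an identity.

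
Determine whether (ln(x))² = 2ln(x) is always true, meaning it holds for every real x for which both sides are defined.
Claim: (ln(x))² = 2ln(x).
Test a specific point where both sides are defined: x = 2.
LHS = (ln(x))² ≈ 0.4805
RHS = 2ln(x) ≈ 1.3863
Since 0.4805 ≠ 1.3863, the equation fails at this point, so it cannot hold for every real x for which both sides are defined.
2ln(x) equals ln(x²), which is not the same as (ln x)².

Conclusion: No, this is NOT an identity.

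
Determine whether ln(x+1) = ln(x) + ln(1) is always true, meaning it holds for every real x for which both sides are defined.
No, this is NOT an identity.

Claim: ln(x+1) = ln(x) + ln(1).
Test a specific point where both sides are defined: x = 1/2.
LHS = ln(x+1) ≈ 0.4055
RHS = ln(x) + ln(1) ≈ -0.6931
Since 0.4055 ≠ -0.6931, the equation fails at this point, so it cannot hold for every real x for which both sides are defined.
ln(1) = 0, so the right side is just ln(x), which differs from ln(x+1).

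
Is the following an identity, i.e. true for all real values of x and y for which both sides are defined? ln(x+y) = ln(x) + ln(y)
Claim: ln(x+y) = ln(x) + ln(y).
Test a specific point where both sides are defined: x = 3/2, y = 2.
LHS = ln(x+y) ≈ 1.2528
RHS = ln(x) + ln(y) ≈ 1.0986
Since 1.2528 ≠ 1.0986, the equation fails at this point, so it cannot hold for all real values of x and y for which both sides are defined.
ln(x) + ln(y) = ln(xy), not ln(x+y).

Conclusion: No, this is NOT an identity.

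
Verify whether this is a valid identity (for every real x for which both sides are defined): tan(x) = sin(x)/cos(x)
Claim: tan(x) = sin(x)/cos(x).
Reasoning: For an angle x whose terminal point on the unit circle is (cos x, sin x), tan(x) is defined as the ratio (second coordinate)/(first coordinate) = sin(x)/cos(x), wherever cos(x) ≠ 0.
So the two sides agree for every real x for which both sides are defined.

Conclusion: Yes, this is an identity.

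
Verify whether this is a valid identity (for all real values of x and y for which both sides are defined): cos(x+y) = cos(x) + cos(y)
No, this is NOT an identity.

Claim: cos(x+y) = cos(x) + cos(y).
Test a specific point where both sides are defined: x = -π/2, y = π/3.
LHS = cos(x+y) ≈ 0.8660
RHS = cos(x) + cos(y) ≈ 0.5000
Since 0.8660 ≠ 0.5000, the equation fails at this point, so it cannot hold for all real values of x and y for which both sides are defined.
The correct expansion is cos(x+y) = cos(x)cos(y) - sin(x)sin(y); cosine is not additive.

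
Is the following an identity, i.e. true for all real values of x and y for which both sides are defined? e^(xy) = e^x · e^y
No, this is NOT an identity.

Claim: e^(xy) = e^x · e^y.
Test a specific point where both sides are defined: x = -2, y = 1/2.
LHS = e^(xy) ≈ 0.3679
RHS = e^x · e^y ≈ 0.2231
Since 0.3679 ≠ 0.2231, the equation fails at this point, so it cannot hold for all real values of x and y for which both sides are defined.
e^x · e^y = e^(x+y), not e^(xy).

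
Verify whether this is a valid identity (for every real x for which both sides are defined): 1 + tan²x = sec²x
Claim: 1 + tan²x = sec²x.
Reasoning: Start from sin²x + cos²x = 1 and divide every term by cos²x (allowed wherever tan x and sec x are defined): tan²x + 1 = 1/cos²x = sec²x.
So the two sides agree for every real x for which both sides are defined.

Conclusion: Yes, this is an identity.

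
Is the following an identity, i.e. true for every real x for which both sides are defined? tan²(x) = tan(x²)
Claim: tan²(x) = tan(x²).
Test a specific point where both sides are defined: x = -π/6.
LHS = tan²(x) ≈ 0.3333
RHS = tan(x²) ≈ 0.2812
Since 0.3333 ≠ 0.2812, the equation fails at this point, so it cannot hold for every real x for which both sides are defined.
tan²(x) means (tan x)², squaring the output; tan(x²) squares the input. These are different functions.

Conclusion: No, this is NOT an identity.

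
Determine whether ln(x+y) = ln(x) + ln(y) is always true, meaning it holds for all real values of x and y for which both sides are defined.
Claim: ln(x+y) = ln(x) + ln(y).
Test a specific point where both sides are defined: x = 1/2, y = 1/2.
LHS = ln(x+y) ≈ 0.0000
RHS = ln(x) + ln(y) ≈ -1.3863
Since 0.0000 ≠ -1.3863, the equation fails at this point, so it cannot hold for all real values of x and y for which both sides are defined.
ln(x) + ln(y) = ln(xy), not ln(x+y).

Conclusion: No, this is NOT an identity.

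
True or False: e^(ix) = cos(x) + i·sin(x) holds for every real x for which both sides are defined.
True.

Claim: e^(ix) = cos(x) + i·sin(x).
Reasoning: Euler's formula. Expand e^(ix) = Σ (ix)^k / k!. Since i² = -1, the even-k terms are Σ (-1)^m x^(2m)/(2m)! = cos(x) and the odd-k terms are i · Σ (-1)^m x^(2m+1)/(2m+1)! = i·sin(x).
So the two sides agree for every real x for which both sides are defined.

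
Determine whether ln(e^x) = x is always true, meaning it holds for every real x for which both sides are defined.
Yes, this is an identity.

Claim: ln(e^x) = x.
Reasoning: ln is the inverse of the exponential: ln(e^x) asks for the exponent p with e^p = e^x, and since e^p is one-to-one that exponent is p = x.
So the two sides agree for every real x for which both sides are defined.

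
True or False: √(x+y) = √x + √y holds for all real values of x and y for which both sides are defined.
False.

Claim: √(x+y) = √x + √y.
Test a specific point where both sides are defined: x = 4, y = 1.
LHS = √(x+y) ≈ 2.2361
RHS = √x + √y ≈ 3.0000
Since 2.2361 ≠ 3.0000, the equation fails at this point, so it cannot hold for all real values of x and y for which both sides are defined.
Squaring the right side gives x + 2√(xy) + y, not x + y.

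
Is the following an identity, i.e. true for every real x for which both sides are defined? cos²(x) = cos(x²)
No, this is NOT an identity.

Claim: cos²(x) = cos(x²).
Test a specific point where both sides are defined: x = 3π/4.
LHS = cos²(x) ≈ 0.5000
RHS = cos(x²) ≈ 0.7442
Since 0.5000 ≠ 0.7442, the equation fails at this point, so it cannot hold for every real x for which both sides are defined.
cos²(x) means (cos x)², squaring the output; cos(x²) squares the input. These are different functions.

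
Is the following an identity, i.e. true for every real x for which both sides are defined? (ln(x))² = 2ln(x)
Claim: (ln(x))² = 2ln(x).
Test a specific point where both sides are defined: x = 5.
LHS = (ln(x))² ≈ 2.5903
RHS = 2ln(x) ≈ 3.2189
Since 2.5903 ≠ 3.2189, the equation fails at this point, so it cannot hold for every real x for which both sides are defined.
2ln(x) equals ln(x²), which is not the same as (ln x)².

Conclusion: No, this is NOT an identity.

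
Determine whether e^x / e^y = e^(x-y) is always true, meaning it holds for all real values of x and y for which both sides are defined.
Yes, this is an identity.

Claim: e^x / e^y = e^(x-y).
Reasoning: 1/e^y = e^(-y), so e^x / e^y = e^x · e^(-y) = e^(x + (-y)) = e^(x-y) by the product rule for exponents.
So the two sides agree for all real values of x and y for which both sides are defined.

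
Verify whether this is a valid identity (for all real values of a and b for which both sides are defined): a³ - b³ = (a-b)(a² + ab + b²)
Claim: a³ - b³ = (a-b)(a² + ab + b²).
Reasoning: Expand the right side: (a-b)(a² + ab + b²) = a³ + a²b + ab² - a²b - ab² - b³ = a³ - b³ (the middle terms cancel in pairs).
So the two sides agree for all real values of a and b for which both sides are defined.

Conclusion: Yes, this is an identity.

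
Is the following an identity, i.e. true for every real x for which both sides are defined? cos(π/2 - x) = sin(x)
Yes, this is an identity.

Claim: cos(π/2 - x) = sin(x).
Reasoning: Use cos(u - v) = cos(u)cos(v) + sin(u)sin(v) with u = π/2, v = x: cos(π/2)cos(x) + sin(π/2)sin(x) = 0·cos(x) + 1·sin(x) = sin(x).
So the two sides agree for every real x for which both sides are defined.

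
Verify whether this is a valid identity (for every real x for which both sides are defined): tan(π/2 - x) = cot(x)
Claim: tan(π/2 - x) = cot(x).
Reasoning: tan(π/2 - x) = sin(π/2 - x)/cos(π/2 - x) = cos(x)/sin(x) = cot(x), using the cofunction identities sin(π/2 - x) = cos(x) and cos(π/2 - x) = sin(x).
So the two sides agree for every real x for which both sides are defined.

Conclusion: Yes, this is an identity.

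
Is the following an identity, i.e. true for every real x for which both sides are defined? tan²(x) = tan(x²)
No, this is NOT an identity.

Claim: tan²(x) = tan(x²).
Test a specific point where both sides are defined: x = -π/3.
LHS = tan²(x) ≈ 3.0000
RHS = tan(x²) ≈ 1.9485
Since 3.0000 ≠ 1.9485, the equation fails at this point, so it cannot hold for every real x for which both sides are defined.
tan²(x) means (tan x)², squaring the output; tan(x²) squares the input. These are different functions.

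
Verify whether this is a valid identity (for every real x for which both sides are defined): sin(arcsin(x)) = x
Claim: sin(arcsin(x)) = x.
Reasoning: For -1 ≤ x ≤ 1 (where arcsin is defined), arcsin(x) is by definition an angle whose sine equals x. Taking the sine of that angle returns x. (Note the other order, arcsin(sin x) = x, is NOT an identity.)
So the two sides agree for every real x for which both sides are defined.

Conclusion: Yes, this is an identity.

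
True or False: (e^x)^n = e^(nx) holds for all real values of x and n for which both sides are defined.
True.

Claim: (e^x)^n = e^(nx).
Reasoning: e^x is a positive real number, and for a positive base B and real exponent n, B^n = e^(n·ln B). With B = e^x, ln B = x, so (e^x)^n = e^(n·x).
So the two sides agree for all real values of x and n for which both sides are defined.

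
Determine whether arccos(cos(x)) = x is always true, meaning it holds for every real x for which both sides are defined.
No, this is NOT an identity.

Claim: arccos(cos(x)) = x.
Test a specific point where both sides are defined: x = -π/4.
LHS = arccos(cos(x)) ≈ 0.7854
RHS = x ≈ -0.7854
Since 0.7854 ≠ -0.7854, the equation fails at this point, so it cannot hold for every real x for which both sides are defined.
arccos only returns values in [0, π], so arccos(cos(x)) = x holds only for x in that interval, not for all real x.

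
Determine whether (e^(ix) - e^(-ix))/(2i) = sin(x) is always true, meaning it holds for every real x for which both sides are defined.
Claim: (e^(ix) - e^(-ix))/(2i) = sin(x).
Reasoning: By Euler's formula e^(ix) = cos(x) + i·sin(x) and e^(-ix) = cos(x) - i·sin(x). Subtracting cancels the cosine terms: e^(ix) - e^(-ix) = 2i·sin(x); divide by 2i.
So the two sides agree for every real x for which both sides are defined.

Conclusion: Yes, this is an identity.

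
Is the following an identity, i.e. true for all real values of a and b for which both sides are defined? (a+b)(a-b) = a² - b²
Claim: (a+b)(a-b) = a² - b².
Reasoning: Expand: (a+b)(a-b) = a² - ab + ba - b² = a² - b² (the cross terms cancel).
So the two sides agree for all real values of a and b for which both sides are defined.

Conclusion: Yes, this is an identity.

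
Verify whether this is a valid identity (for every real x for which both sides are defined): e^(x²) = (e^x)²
No, this is NOT an identity.

Claim: e^(x²) = (e^x)².
Test a specific point where both sides are defined: x = 3/2.
LHS = e^(x²) ≈ 9.4877
RHS = (e^x)² ≈ 20.0855
Since 9.4877 ≠ 20.0855, the equation fails at this point, so it cannot hold for every real x for which both sides are defined.
(e^x)² = e^(2x), and 2x ≠ x² in general.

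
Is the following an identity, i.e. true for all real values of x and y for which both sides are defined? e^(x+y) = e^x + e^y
Claim: e^(x+y) = e^x + e^y.
Test a specific point where both sides are defined: x = 2, y = 3.
LHS = e^(x+y) ≈ 148.4132
RHS = e^x + e^y ≈ 27.4746
Since 148.4132 ≠ 27.4746, the equation fails at this point, so it cannot hold for all real values of x and y for which both sides are defined.
The correct rule is e^(x+y) = e^x · e^y (a product, not a sum).

Conclusion: No, this is NOT an identity.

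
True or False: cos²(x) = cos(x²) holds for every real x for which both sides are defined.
Claim: cos²(x) = cos(x²).
Test a specific point where both sides are defined: x = π/2.
LHS = cos²(x) ≈ 0.0000
RHS = cos(x²) ≈ -0.7812
Since 0.0000 ≠ -0.7812, the equation fails at this point, so it cannot hold for every real x for which both sides are defined.
cos²(x) means (cos x)², squaring the output; cos(x²) squares the input. These are different functions.

Conclusion: False.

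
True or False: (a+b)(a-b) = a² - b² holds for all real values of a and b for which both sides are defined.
True.

Claim: (a+b)(a-b) = a² - b².
Reasoning: Expand: (a+b)(a-b) = a² - ab + ba - b² = a² - b² (the cross terms cancel).
So the two sides agree for all real values of a and b for which both sides are defined.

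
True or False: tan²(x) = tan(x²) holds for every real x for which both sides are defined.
Claim: tan²(x) = tan(x²).
Test a specific point where both sides are defined: x = -π/3.
LHS = tan²(x) ≈ 3.0000
RHS = tan(x²) ≈ 1.9485
Since 3.0000 ≠ 1.9485, the equation fails at this point, so it cannot hold for every real x for which both sides are defined.
tan²(x) means (tan x)², squaring the output; tan(x²) squares the input. These are different functions.

Conclusion: False.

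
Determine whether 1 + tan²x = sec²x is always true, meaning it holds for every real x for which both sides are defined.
Yes, this is an identity.

Claim: 1 + tan²x = sec²x.
Reasoning: Start from sin²x + cos²x = 1 and divide every term by cos²x (allowed wherever tan x and sec x are defined): tan²x + 1 = 1/cos²x = sec²x.
So the two sides agree for every real x for which both sides are defined.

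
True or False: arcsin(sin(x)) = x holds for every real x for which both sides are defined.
False.

Claim: arcsin(sin(x)) = x.
Test a specific point where both sides are defined: x = 3π/4.
LHS = arcsin(sin(x)) ≈ 0.7854
RHS = x ≈ 2.3562
Since 0.7854 ≠ 2.3562, the equation fails at this point, so it cannot hold for every real x for which both sides are defined.
arcsin only returns values in [-π/2, π/2], so arcsin(sin(x)) = x holds only for x in that interval, not for all real x.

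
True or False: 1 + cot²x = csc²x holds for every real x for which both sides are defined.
Claim: 1 + cot²x = csc²x.
Reasoning: Start from sin²x + cos²x = 1 and divide every term by sin²x (allowed wherever cot x and csc x are defined): 1 + cot²x = 1/sin²x = csc²x.
So the two sides agree for every real x for which both sides are defined.

Conclusion: True.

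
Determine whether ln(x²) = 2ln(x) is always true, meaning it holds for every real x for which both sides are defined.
Claim: ln(x²) = 2ln(x).
Reasoning: The right side requires x > 0. For x > 0, x² = (e^(ln x))² = e^(2ln x), so ln(x²) = 2ln(x). (For x < 0 the right side is undefined, so those values are outside the claim.)
So the two sides agree for every real x for which both sides are defined.

Conclusion: Yes, this is an identity.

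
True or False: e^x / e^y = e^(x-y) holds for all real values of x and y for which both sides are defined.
Claim: e^x / e^y = e^(x-y).
Reasoning: 1/e^y = e^(-y), so e^x / e^y = e^x · e^(-y) = e^(x + (-y)) = e^(x-y) by the product rule for exponents.
So the two sides agree for all real values of x and y for which both sides are defined.

Conclusion: True.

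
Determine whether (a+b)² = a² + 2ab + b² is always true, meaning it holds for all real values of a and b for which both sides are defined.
Yes, this is an identity.

Claim: (a+b)² = a² + 2ab + b².
Reasoning: Expand: (a+b)² = (a+b)(a+b) = a·a + a·b + b·a + b·b = a² + 2ab + b².
So the two sides agree for all real values of a and b for which both sides are defined.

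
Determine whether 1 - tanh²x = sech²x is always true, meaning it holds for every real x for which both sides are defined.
Claim: 1 - tanh²x = sech²x.
Reasoning: Divide cosh²x - sinh²x = 1 through by cosh²x (never zero): 1 - tanh²x = 1/cosh²x = sech²x.
So the two sides agree for every real x for which both sides are defined.

Conclusion: Yes, this is an identity.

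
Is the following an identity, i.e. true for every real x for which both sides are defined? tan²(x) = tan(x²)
No, this is NOT an identity.

Claim: tan²(x) = tan(x²).
Test a specific point where both sides are defined: x = 2π/3.
LHS = tan²(x) ≈ 3.0000
RHS = tan(x²) ≈ 2.9590
Since 3.0000 ≠ 2.9590, the equation fails at this point, so it cannot hold for every real x for which both sides are defined.
tan²(x) means (tan x)², squaring the output; tan(x²) squares the input. These are different functions.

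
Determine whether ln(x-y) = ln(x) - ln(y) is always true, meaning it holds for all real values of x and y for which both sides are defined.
No, this is NOT an identity.

Claim: ln(x-y) = ln(x) - ln(y).
Test a specific point where both sides are defined: x = 3, y = 3/2.
LHS = ln(x-y) ≈ 0.4055
RHS = ln(x) - ln(y) ≈ 0.6931
Since 0.4055 ≠ 0.6931, the equation fails at this point, so it cannot hold for all real values of x and y for which both sides are defined.
ln(x) - ln(y) = ln(x/y), not ln(x-y).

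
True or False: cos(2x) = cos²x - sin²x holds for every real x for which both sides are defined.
True.

Claim: cos(2x) = cos²x - sin²x.
Reasoning: Put y = x in the addition formula cos(x+y) = cos(x)cos(y) - sin(x)sin(y): cos(2x) = cos²x - sin²x.
So the two sides agree for every real x for which both sides are defined.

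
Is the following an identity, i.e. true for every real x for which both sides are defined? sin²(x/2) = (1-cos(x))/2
Yes, this is an identity.

Claim: sin²(x/2) = (1-cos(x))/2.
Reasoning: Use cos(2θ) = 1 - 2sin²θ with θ = x/2: cos(x) = 1 - 2sin²(x/2). Solving for sin²(x/2) gives (1 - cos(x))/2.
So the two sides agree for every real x for which both sides are defined.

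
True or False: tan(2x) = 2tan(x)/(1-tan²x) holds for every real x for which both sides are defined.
Claim: tan(2x) = 2tan(x)/(1-tan²x).
Reasoning: tan(2x) = sin(2x)/cos(2x) = 2sin(x)cos(x) / (cos²x - sin²x). Divide numerator and denominator by cos²x: 2tan(x) / (1 - tan²x).
So the two sides agree for every real x for which both sides are defined.

Conclusion: True.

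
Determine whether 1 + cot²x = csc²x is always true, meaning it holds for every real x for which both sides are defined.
Claim: 1 + cot²x = csc²x.
Reasoning: Start from sin²x + cos²x = 1 and divide every term by sin²x (allowed wherever cot x and csc x are defined): 1 + cot²x = 1/sin²x = csc²x.
So the two sides agree for every real x for which both sides are defined.

Conclusion: Yes, this is an identity.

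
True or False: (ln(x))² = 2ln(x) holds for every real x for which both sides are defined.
False.

Claim: (ln(x))² = 2ln(x).
Test a specific point where both sides are defined: x = 3.
LHS = (ln(x))² ≈ 1.2069
RHS = 2ln(x) ≈ 2.1972
Since 1.2069 ≠ 2.1972, the equation fails at this point, so it cannot hold for every real x for which both sides are defined.
2ln(x) equals ln(x²), which is not the same as (ln x)².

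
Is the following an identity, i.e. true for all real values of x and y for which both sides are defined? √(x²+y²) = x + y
No, this is NOT an identity.

Claim: √(x²+y²) = x + y.
Test a specific point where both sides are defined: x = 2, y = -1.
LHS = √(x²+y²) ≈ 2.2361
RHS = x + y ≈ 1.0000
Since 2.2361 ≠ 1.0000, the equation fails at this point, so it cannot hold for all real values of x and y for which both sides are defined.
(x+y)² = x² + 2xy + y², not x² + y², so the square root does not split this way.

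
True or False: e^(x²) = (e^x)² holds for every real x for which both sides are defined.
False.

Claim: e^(x²) = (e^x)².
Test a specific point where both sides are defined: x = -1.
LHS = e^(x²) ≈ 2.7183
RHS = (e^x)² ≈ 0.1353
Since 2.7183 ≠ 0.1353, the equation fails at this point, so it cannot hold for every real x for which both sides are defined.
(e^x)² = e^(2x), and 2x ≠ x² in general.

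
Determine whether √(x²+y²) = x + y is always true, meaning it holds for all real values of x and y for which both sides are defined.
No, this is NOT an identity.

Claim: √(x²+y²) = x + y.
Test a specific point where both sides are defined: x = 4, y = 3/2.
LHS = √(x²+y²) ≈ 4.2720
RHS = x + y ≈ 5.5000
Since 4.2720 ≠ 5.5000, the equation fails at this point, so it cannot hold for all real values of x and y for which both sides are defined.
(x+y)² = x² + 2xy + y², not x² + y², so the square root does not split this way.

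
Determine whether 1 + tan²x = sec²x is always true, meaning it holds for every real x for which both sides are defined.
Yes, this is an identity.

Claim: 1 + tan²x = sec²x.
Reasoning: Start from sin²x + cos²x = 1 and divide every term by cos²x (allowed wherever tan x and sec x are defined): tan²x + 1 = 1/cos²x = sec²x.
So the two sides agree for every real x for which both sides are defined.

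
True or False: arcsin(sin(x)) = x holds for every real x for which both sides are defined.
False.

Claim: arcsin(sin(x)) = x.
Test a specific point where both sides are defined: x = 2π/3.
LHS = arcsin(sin(x)) ≈ 1.0472
RHS = x ≈ 2.0944
Since 1.0472 ≠ 2.0944, the equation fails at this point, so it cannot hold for every real x for which both sides are defined.
arcsin only returns values in [-π/2, π/2], so arcsin(sin(x)) = x holds only for x in that interval, not for all real x.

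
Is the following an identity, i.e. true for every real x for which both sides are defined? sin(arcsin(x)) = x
Yes, this is an identity.

Claim: sin(arcsin(x)) = x.
Reasoning: For -1 ≤ x ≤ 1 (where arcsin is defined), arcsin(x) is by definition an angle whose sine equals x. Taking the sine of that angle returns x. (Note the other order, arcsin(sin x) = x, is NOT an identity.)
So the two sides agree for every real x for which both sides are defined.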